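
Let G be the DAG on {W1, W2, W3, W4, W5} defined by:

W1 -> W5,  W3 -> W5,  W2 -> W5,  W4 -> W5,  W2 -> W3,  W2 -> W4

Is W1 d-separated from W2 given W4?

Enumerating the 3 paths from W1 to W2 and testing each for blocking by {W4}:
  1. W1 → W5 ← W3 ← W2 — W5:collider[blocks]; W3:chain[open] ⇒ blocked
  2. W1 → W5 ← W4 ← W2 — W5:collider[blocks]; W4:chain[blocks] ⇒ blocked
  3. W1 → W5 ← W2 — W5:collider[blocks] ⇒ blocked
Every path is blocked, so W1 and W2 are d-separated given {W4}.

Yes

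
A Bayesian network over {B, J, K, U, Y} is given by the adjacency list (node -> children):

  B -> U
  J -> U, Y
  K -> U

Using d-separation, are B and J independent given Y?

Yes

Only one path connects B and J:
  1. B → U ← J — U:collider[blocks] ⇒ blocked
Since every path is blocked, d-separation holds.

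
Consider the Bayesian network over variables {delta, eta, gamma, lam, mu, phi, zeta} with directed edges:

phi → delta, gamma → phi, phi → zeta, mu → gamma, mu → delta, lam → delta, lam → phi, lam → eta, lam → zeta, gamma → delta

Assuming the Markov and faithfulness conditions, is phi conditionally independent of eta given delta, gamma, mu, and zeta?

There are 5 undirected paths between phi and eta; checking each against the conditioning set {delta, gamma, mu, zeta}:
Path 1: phi ← lam → eta
  lam is a fork and lam is not conditioned on — no node blocks this path, so it is active.
Path 2: phi ← gamma ← mu → delta ← lam → eta
  gamma is a chain here and gamma is conditioned on, so the path is blocked at gamma.
Path 3: phi ← gamma → delta ← lam → eta
  gamma is a fork here and gamma is conditioned on, so the path is blocked at gamma.
Path 4: phi → delta ← lam → eta
  delta is a collider and delta is conditioned on, which opens it; lam is a fork and lam is not conditioned on — no node blocks this path, so it is active.
Path 5: phi → zeta ← lam → eta
  zeta is a collider and zeta is conditioned on, which opens it; lam is a fork and lam is not conditioned on — no node blocks this path, so it is active.
Because an active path exists, phi and eta are not d-separated.

No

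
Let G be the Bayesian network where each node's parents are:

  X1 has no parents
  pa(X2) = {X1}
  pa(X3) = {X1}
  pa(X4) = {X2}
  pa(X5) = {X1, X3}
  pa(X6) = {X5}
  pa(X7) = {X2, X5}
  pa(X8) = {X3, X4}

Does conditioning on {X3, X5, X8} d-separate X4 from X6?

Yes

6 paths connect X4 and X6; each must be blocked for d-separation to hold:
Path 1: X4 ← X2 → X7 ← X5 → X6
  X7 is a collider here and neither X7 nor any of its descendants is conditioned on, so the collider stays closed — the path is blocked at X7.
Path 2: X4 ← X2 ← X1 → X3 → X5 → X6
  X3 is a chain here and X3 is conditioned on, so the path is blocked at X3.
Path 3: X4 ← X2 ← X1 → X5 → X6
  X5 is a chain here and X5 is conditioned on, so the path is blocked at X5.
Path 4: X4 → X8 ← X3 → X5 → X6
  X3 is a fork here and X3 is conditioned on, so the path is blocked at X3.
Path 5: X4 → X8 ← X3 ← X1 → X2 → X7 ← X5 → X6
  X3 is a chain here and X3 is conditioned on, so the path is blocked at X3.
Path 6: X4 → X8 ← X3 ← X1 → X5 → X6
  X3 is a chain here and X3 is conditioned on, so the path is blocked at X3.
Every path is blocked, so X4 and X6 are d-separated given {X3, X5, X8}.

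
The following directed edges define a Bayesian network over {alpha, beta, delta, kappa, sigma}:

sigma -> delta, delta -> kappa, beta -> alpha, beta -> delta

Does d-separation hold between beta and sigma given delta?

No — beta and sigma are not d-separated given {delta}.

There is one path between beta and sigma:
  1. beta → delta ← sigma — delta:collider[open] ⇒ active
Because an active path exists, beta and sigma are not d-separated.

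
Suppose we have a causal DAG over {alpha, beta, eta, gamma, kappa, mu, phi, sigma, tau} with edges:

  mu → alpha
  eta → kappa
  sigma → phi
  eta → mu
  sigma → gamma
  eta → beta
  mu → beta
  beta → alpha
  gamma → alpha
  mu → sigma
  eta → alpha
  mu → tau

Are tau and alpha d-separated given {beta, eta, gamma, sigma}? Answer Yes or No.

No

6 paths connect tau and alpha; each must be blocked for d-separation to hold:
  1. tau ← mu → alpha — mu:fork[open] ⇒ active
  2. tau ← mu → beta → alpha — mu:fork[open]; beta:chain[blocks] ⇒ blocked
  3. tau ← mu → beta ← eta → alpha — mu:fork[open]; beta:collider[open]; eta:fork[blocks] ⇒ blocked
  4. tau ← mu ← eta → alpha — mu:chain[open]; eta:fork[blocks] ⇒ blocked
  5. tau ← mu ← eta → beta → alpha — mu:chain[open]; eta:fork[blocks]; beta:chain[blocks] ⇒ blocked
  6. tau ← mu → sigma → gamma → alpha — mu:fork[open]; sigma:chain[blocks]; gamma:chain[blocks] ⇒ blocked
At least one path is unblocked, so d-separation fails.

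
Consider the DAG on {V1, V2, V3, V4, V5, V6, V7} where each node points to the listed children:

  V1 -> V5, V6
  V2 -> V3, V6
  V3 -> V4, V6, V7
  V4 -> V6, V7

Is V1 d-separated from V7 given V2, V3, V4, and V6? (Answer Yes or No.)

Yes — V1 and V7 are d-separated given {V2, V3, V4, V6}.

There are 6 undirected paths between V1 and V7; checking each against the conditioning set {V2, V3, V4, V6}:
Path 1: V1 → V6 ← V4 → V7
  V4 is a fork here and V4 is conditioned on, so the path is blocked at V4.
Path 2: V1 → V6 ← V4 ← V3 → V7
  V4 is a chain here and V4 is conditioned on, so the path is blocked at V4.
Path 3: V1 → V6 ← V2 → V3 → V7
  V2 is a fork here and V2 is conditioned on, so the path is blocked at V2.
Path 4: V1 → V6 ← V2 → V3 → V4 → V7
  V2 is a fork here and V2 is conditioned on, so the path is blocked at V2.
Path 5: V1 → V6 ← V3 → V7
  V3 is a fork here and V3 is conditioned on, so the path is blocked at V3.
Path 6: V1 → V6 ← V3 → V4 → V7
  V3 is a fork here and V3 is conditioned on, so the path is blocked at V3.
All paths are blocked; V1 ⊥ V7 | {V2, V3, V4, V6} holds.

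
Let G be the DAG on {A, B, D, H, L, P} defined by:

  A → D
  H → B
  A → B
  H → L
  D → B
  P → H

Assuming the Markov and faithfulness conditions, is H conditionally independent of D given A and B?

No

We examine all 2 paths between H and D:
  1. H → B ← D — B:collider[open] ⇒ active
  2. H → B ← A → D — B:collider[open]; A:fork[blocks] ⇒ blocked
At least one path is unblocked, so d-separation fails.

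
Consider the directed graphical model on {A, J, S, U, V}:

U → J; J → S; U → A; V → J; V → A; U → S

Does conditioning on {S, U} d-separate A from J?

3 paths connect A and J; each must be blocked for d-separation to hold:
  1. A ← U → S ← J — U:fork[blocks]; S:collider[open] ⇒ blocked
  2. A ← U → J — U:fork[blocks] ⇒ blocked
  3. A ← V → J — V:fork[open] ⇒ active
Since the path A ← V → J is active, A and J are not d-separated given {S, U}.

No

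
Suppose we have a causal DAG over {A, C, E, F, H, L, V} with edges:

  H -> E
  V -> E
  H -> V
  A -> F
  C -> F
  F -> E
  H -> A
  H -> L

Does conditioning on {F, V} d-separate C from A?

No — C and A are not d-separated given {F, V}.

Enumerating the 3 paths from C to A and testing each for blocking by {F, V}:
Path 1: C → F ← A
  F is a collider and F is conditioned on, which opens it — no node blocks this path, so it is active.
Path 2: C → F → E ← V ← H → A
  F is a chain here and F is conditioned on, so the path is blocked at F.
Path 3: C → F → E ← H → A
  F is a chain here and F is conditioned on, so the path is blocked at F.
Since the path C → F ← A is active, C and A are not d-separated given {F, V}.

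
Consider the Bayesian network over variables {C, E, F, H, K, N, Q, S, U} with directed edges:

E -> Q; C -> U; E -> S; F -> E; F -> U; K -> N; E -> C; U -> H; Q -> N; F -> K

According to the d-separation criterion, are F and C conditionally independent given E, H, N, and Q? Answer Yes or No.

3 paths connect F and C; each must be blocked for d-separation to hold:
  1. F → K → N ← Q ← E → C — K:chain[open]; N:collider[open]; Q:chain[blocks]; E:fork[blocks] ⇒ blocked
  2. F → E → C — E:chain[blocks] ⇒ blocked
  3. F → U ← C — U:collider[open] ⇒ active
Because an active path exists, F and C are not d-separated.

No — F and C are not d-separated given {E, H, N, Q}.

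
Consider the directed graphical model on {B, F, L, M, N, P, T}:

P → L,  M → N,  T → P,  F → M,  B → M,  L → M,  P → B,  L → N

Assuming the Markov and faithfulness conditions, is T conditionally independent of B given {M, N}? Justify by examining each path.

No — T and B are not d-separated given {M, N}.

Enumerating the 3 paths from T to B and testing each for blocking by {M, N}:
Path 1: T → P → B
  P is a chain and P is not conditioned on — no node blocks this path, so it is active.
Path 2: T → P → L → M ← B
  P is a chain and P is not conditioned on; L is a chain and L is not conditioned on; M is a collider and M is conditioned on, which opens it — no node blocks this path, so it is active.
Path 3: T → P → L → N ← M ← B
  M is a chain here and M is conditioned on, so the path is blocked at M.
At least one path is unblocked, so d-separation fails.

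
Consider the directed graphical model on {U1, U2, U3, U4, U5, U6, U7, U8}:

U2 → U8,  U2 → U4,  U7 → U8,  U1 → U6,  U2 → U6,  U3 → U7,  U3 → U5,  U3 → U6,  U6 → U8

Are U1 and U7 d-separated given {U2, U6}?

Enumerating the 3 paths from U1 to U7 and testing each for blocking by {U2, U6}:
  1. U1 → U6 ← U2 → U8 ← U7 — U6:collider[open]; U2:fork[blocks]; U8:collider[blocks] ⇒ blocked
  2. U1 → U6 → U8 ← U7 — U6:chain[blocks]; U8:collider[blocks] ⇒ blocked
  3. U1 → U6 ← U3 → U7 — U6:collider[open]; U3:fork[open] ⇒ active
At least one path is unblocked, so d-separation fails.

No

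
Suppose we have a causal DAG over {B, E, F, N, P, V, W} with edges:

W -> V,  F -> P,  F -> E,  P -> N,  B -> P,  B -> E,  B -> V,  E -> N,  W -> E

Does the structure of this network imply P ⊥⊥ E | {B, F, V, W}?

Enumerating the 4 paths from P to E and testing each for blocking by {B, F, V, W}:
  1. P ← B → V ← W → E — B:fork[blocks]; V:collider[open]; W:fork[blocks] ⇒ blocked
  2. P ← B → E — B:fork[blocks] ⇒ blocked
  3. P → N ← E — N:collider[blocks] ⇒ blocked
  4. P ← F → E — F:fork[blocks] ⇒ blocked
Every path is blocked, so P and E are d-separated given {B, F, V, W}.

Yes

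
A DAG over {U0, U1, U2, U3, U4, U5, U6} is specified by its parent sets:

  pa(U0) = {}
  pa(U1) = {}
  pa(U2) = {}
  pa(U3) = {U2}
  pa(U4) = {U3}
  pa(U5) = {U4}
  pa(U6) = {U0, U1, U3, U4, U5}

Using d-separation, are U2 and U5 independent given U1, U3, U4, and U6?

We examine all 4 paths between U2 and U5:
Path 1: U2 → U3 → U6 ← U4 → U5
  U3 is a chain here and U3 is conditioned on, so the path is blocked at U3.
Path 2: U2 → U3 → U6 ← U5
  U3 is a chain here and U3 is conditioned on, so the path is blocked at U3.
Path 3: U2 → U3 → U4 → U6 ← U5
  U3 is a chain here and U3 is conditioned on, so the path is blocked at U3.
Path 4: U2 → U3 → U4 → U5
  U3 is a chain here and U3 is conditioned on, so the path is blocked at U3.
All paths are blocked; U2 ⊥ U5 | {U1, U3, U4, U6} holds.

Yes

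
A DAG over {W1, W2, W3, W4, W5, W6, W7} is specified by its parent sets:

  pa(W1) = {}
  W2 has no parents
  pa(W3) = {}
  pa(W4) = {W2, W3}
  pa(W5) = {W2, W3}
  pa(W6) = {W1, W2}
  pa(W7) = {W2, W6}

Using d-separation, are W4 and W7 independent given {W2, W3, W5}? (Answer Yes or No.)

Yes

Enumerating the 4 paths from W4 to W7 and testing each for blocking by {W2, W3, W5}:
Path 1: W4 ← W3 → W5 ← W2 → W7
  W3 is a fork here and W3 is conditioned on, so the path is blocked at W3.
Path 2: W4 ← W3 → W5 ← W2 → W6 → W7
  W3 is a fork here and W3 is conditioned on, so the path is blocked at W3.
Path 3: W4 ← W2 → W7
  W2 is a fork here and W2 is conditioned on, so the path is blocked at W2.
Path 4: W4 ← W2 → W6 → W7
  W2 is a fork here and W2 is conditioned on, so the path is blocked at W2.
Since every path is blocked, d-separation holds.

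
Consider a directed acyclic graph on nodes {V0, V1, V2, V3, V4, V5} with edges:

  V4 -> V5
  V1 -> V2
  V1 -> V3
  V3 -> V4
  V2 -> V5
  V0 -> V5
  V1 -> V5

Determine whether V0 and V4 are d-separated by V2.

3 paths connect V0 and V4; each must be blocked for d-separation to hold:
Path 1: V0 → V5 ← V4
  V5 is a collider here and neither V5 nor any of its descendants is conditioned on, so the collider stays closed — the path is blocked at V5.
Path 2: V0 → V5 ← V1 → V3 → V4
  V5 is a collider here and neither V5 nor any of its descendants is conditioned on, so the collider stays closed — the path is blocked at V5.
Path 3: V0 → V5 ← V2 ← V1 → V3 → V4
  V5 is a collider here and neither V5 nor any of its descendants is conditioned on, so the collider stays closed — the path is blocked at V5.
Every path is blocked, so V0 and V4 are d-separated given {V2}.

Yes — V0 and V4 are d-separated given {V2}.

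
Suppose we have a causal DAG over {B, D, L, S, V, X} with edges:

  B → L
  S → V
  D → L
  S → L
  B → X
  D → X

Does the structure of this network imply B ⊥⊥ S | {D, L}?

There are 2 undirected paths between B and S; checking each against the conditioning set {D, L}:
Path 1: B → X ← D → L ← S
  X is a collider here and neither X nor any of its descendants is conditioned on, so the collider stays closed — the path is blocked at X.
Path 2: B → L ← S
  L is a collider and L is conditioned on, which opens it — no node blocks this path, so it is active.
At least one path is unblocked, so d-separation fails.

No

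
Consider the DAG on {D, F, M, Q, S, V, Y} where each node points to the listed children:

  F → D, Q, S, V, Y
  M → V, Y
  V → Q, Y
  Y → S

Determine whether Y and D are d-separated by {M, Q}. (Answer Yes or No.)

There are 6 undirected paths between Y and D; checking each against the conditioning set {M, Q}:
  1. Y → S ← F → D — S:collider[blocks]; F:fork[open] ⇒ blocked
  2. Y ← V → Q ← F → D — V:fork[open]; Q:collider[open]; F:fork[open] ⇒ active
  3. Y ← V ← F → D — V:chain[open]; F:fork[open] ⇒ active
  4. Y ← M → V → Q ← F → D — M:fork[blocks]; V:chain[open]; Q:collider[open]; F:fork[open] ⇒ blocked
  5. Y ← M → V ← F → D — M:fork[blocks]; V:collider[open]; F:fork[open] ⇒ blocked
  6. Y ← F → D — F:fork[open] ⇒ active
Because an active path exists, Y and D are not d-separated.

No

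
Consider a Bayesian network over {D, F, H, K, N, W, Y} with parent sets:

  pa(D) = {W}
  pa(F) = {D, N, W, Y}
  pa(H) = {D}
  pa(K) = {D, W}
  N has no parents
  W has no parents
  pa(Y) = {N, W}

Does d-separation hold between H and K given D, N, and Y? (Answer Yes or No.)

We examine all 5 paths between H and K:
  1. H ← D ← W → K — D:chain[blocks]; W:fork[open] ⇒ blocked
  2. H ← D → K — D:fork[blocks] ⇒ blocked
  3. H ← D → F ← W → K — D:fork[blocks]; F:collider[blocks]; W:fork[open] ⇒ blocked
  4. H ← D → F ← N → Y ← W → K — D:fork[blocks]; F:collider[blocks]; N:fork[blocks]; Y:collider[open]; W:fork[open] ⇒ blocked
  5. H ← D → F ← Y ← W → K — D:fork[blocks]; F:collider[blocks]; Y:chain[blocks]; W:fork[open] ⇒ blocked
All paths are blocked; H ⊥ K | {D, N, Y} holds.

Yes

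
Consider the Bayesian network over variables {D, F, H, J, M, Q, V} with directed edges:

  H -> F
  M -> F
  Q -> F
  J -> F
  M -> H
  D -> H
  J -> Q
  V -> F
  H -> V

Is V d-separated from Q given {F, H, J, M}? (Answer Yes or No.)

There are 6 undirected paths between V and Q; checking each against the conditioning set {F, H, J, M}:
  1. V ← H ← M → F ← Q — H:chain[blocks]; M:fork[blocks]; F:collider[open] ⇒ blocked
  2. V ← H ← M → F ← J → Q — H:chain[blocks]; M:fork[blocks]; F:collider[open]; J:fork[blocks] ⇒ blocked
  3. V ← H → F ← Q — H:fork[blocks]; F:collider[open] ⇒ blocked
  4. V ← H → F ← J → Q — H:fork[blocks]; F:collider[open]; J:fork[blocks] ⇒ blocked
  5. V → F ← Q — F:collider[open] ⇒ active
  6. V → F ← J → Q — F:collider[open]; J:fork[blocks] ⇒ blocked
Since the path V → F ← Q is active, V and Q are not d-separated given {F, H, J, M}.

No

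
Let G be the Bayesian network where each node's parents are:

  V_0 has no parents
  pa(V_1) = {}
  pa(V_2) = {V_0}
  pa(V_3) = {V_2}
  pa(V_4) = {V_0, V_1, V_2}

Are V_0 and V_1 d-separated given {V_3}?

Yes

There are 2 undirected paths between V_0 and V_1; checking each against the conditioning set {V_3}:
Path 1: V_0 → V_2 → V_4 ← V_1
  V_4 is a collider here and neither V_4 nor any of its descendants is conditioned on, so the collider stays closed — the path is blocked at V_4.
Path 2: V_0 → V_4 ← V_1
  V_4 is a collider here and neither V_4 nor any of its descendants is conditioned on, so the collider stays closed — the path is blocked at V_4.
All paths are blocked; V_0 ⊥ V_1 | {V_3} holds.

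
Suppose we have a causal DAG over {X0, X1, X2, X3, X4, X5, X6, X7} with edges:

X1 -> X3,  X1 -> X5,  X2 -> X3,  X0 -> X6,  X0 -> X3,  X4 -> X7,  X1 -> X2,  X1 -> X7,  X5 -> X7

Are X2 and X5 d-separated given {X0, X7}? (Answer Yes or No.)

No

Enumerating the 4 paths from X2 to X5 and testing each for blocking by {X0, X7}:
Path 1: X2 ← X1 → X7 ← X5
  X1 is a fork and X1 is not conditioned on; X7 is a collider and X7 is conditioned on, which opens it — no node blocks this path, so it is active.
Path 2: X2 ← X1 → X5
  X1 is a fork and X1 is not conditioned on — no node blocks this path, so it is active.
Path 3: X2 → X3 ← X1 → X7 ← X5
  X3 is a collider here and neither X3 nor any of its descendants is conditioned on, so the collider stays closed — the path is blocked at X3.
Path 4: X2 → X3 ← X1 → X5
  X3 is a collider here and neither X3 nor any of its descendants is conditioned on, so the collider stays closed — the path is blocked at X3.
At least one path is unblocked, so d-separation fails.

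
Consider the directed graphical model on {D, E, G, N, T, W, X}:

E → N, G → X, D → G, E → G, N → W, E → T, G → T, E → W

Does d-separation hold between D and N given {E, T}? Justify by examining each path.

4 paths connect D and N; each must be blocked for d-separation to hold:
Path 1: D → G → T ← E → N
  E is a fork here and E is conditioned on, so the path is blocked at E.
Path 2: D → G → T ← E → W ← N
  E is a fork here and E is conditioned on, so the path is blocked at E.
Path 3: D → G ← E → N
  E is a fork here and E is conditioned on, so the path is blocked at E.
Path 4: D → G ← E → W ← N
  E is a fork here and E is conditioned on, so the path is blocked at E.
All paths are blocked; D ⊥ N | {E, T} holds.

Yes — D and N are d-separated given {E, T}.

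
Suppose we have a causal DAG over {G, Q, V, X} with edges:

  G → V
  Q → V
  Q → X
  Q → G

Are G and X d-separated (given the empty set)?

No — G and X are not d-separated given ∅.

We examine all 2 paths between G and X:
Path 1: G → V ← Q → X
  V is a collider here and neither V nor any of its descendants is conditioned on, so the collider stays closed — the path is blocked at V.
Path 2: G ← Q → X
  Q is a fork and Q is not conditioned on — no node blocks this path, so it is active.
At least one path is unblocked, so d-separation fails.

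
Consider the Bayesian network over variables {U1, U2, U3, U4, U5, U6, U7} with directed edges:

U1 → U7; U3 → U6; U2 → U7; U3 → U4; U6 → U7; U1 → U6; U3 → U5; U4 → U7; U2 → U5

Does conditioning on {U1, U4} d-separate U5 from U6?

No

6 paths connect U5 and U6; each must be blocked for d-separation to hold:
Path 1: U5 ← U3 → U4 → U7 ← U6
  U4 is a chain here and U4 is conditioned on, so the path is blocked at U4.
Path 2: U5 ← U3 → U4 → U7 ← U1 → U6
  U4 is a chain here and U4 is conditioned on, so the path is blocked at U4.
Path 3: U5 ← U3 → U6
  U3 is a fork and U3 is not conditioned on — no node blocks this path, so it is active.
Path 4: U5 ← U2 → U7 ← U4 ← U3 → U6
  U7 is a collider here and neither U7 nor any of its descendants is conditioned on, so the collider stays closed — the path is blocked at U7.
Path 5: U5 ← U2 → U7 ← U6
  U7 is a collider here and neither U7 nor any of its descendants is conditioned on, so the collider stays closed — the path is blocked at U7.
Path 6: U5 ← U2 → U7 ← U1 → U6
  U7 is a collider here and neither U7 nor any of its descendants is conditioned on, so the collider stays closed — the path is blocked at U7.
Since the path U5 ← U3 → U6 is active, U5 and U6 are not d-separated given {U1, U4}.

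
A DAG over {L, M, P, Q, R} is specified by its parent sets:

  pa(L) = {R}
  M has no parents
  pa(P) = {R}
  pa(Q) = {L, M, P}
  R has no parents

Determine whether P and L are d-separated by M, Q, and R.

There are 2 undirected paths between P and L; checking each against the conditioning set {M, Q, R}:
Path 1: P → Q ← L
  Q is a collider and Q is conditioned on, which opens it — no node blocks this path, so it is active.
Path 2: P ← R → L
  R is a fork here and R is conditioned on, so the path is blocked at R.
At least one path is unblocked, so d-separation fails.

No — P and L are not d-separated given {M, Q, R}.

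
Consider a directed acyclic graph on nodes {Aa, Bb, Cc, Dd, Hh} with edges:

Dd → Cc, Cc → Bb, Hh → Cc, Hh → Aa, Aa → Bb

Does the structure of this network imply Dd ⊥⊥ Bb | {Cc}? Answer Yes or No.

No

We examine all 2 paths between Dd and Bb:
  1. Dd → Cc → Bb — Cc:chain[blocks] ⇒ blocked
  2. Dd → Cc ← Hh → Aa → Bb — Cc:collider[open]; Hh:fork[open]; Aa:chain[open] ⇒ active
At least one path is unblocked, so d-separation fails.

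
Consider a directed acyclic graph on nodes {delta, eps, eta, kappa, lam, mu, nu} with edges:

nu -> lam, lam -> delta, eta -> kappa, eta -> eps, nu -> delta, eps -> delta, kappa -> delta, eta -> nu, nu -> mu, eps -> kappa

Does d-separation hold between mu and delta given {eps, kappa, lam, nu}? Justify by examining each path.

We examine all 6 paths between mu and delta:
  1. mu ← nu ← eta → kappa → delta — nu:chain[blocks]; eta:fork[open]; kappa:chain[blocks] ⇒ blocked
  2. mu ← nu ← eta → kappa ← eps → delta — nu:chain[blocks]; eta:fork[open]; kappa:collider[open]; eps:fork[blocks] ⇒ blocked
  3. mu ← nu ← eta → eps → delta — nu:chain[blocks]; eta:fork[open]; eps:chain[blocks] ⇒ blocked
  4. mu ← nu ← eta → eps → kappa → delta — nu:chain[blocks]; eta:fork[open]; eps:chain[blocks]; kappa:chain[blocks] ⇒ blocked
  5. mu ← nu → delta — nu:fork[blocks] ⇒ blocked
  6. mu ← nu → lam → delta — nu:fork[blocks]; lam:chain[blocks] ⇒ blocked
All paths are blocked; mu ⊥ delta | {eps, kappa, lam, nu} holds.

Yes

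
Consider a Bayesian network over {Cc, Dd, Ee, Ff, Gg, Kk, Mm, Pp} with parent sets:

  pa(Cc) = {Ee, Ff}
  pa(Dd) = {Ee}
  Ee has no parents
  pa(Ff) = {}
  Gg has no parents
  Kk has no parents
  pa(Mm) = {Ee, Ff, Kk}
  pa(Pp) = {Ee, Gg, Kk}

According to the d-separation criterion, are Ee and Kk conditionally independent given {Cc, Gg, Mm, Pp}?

No — Ee and Kk are not d-separated given {Cc, Gg, Mm, Pp}.

There are 3 undirected paths between Ee and Kk; checking each against the conditioning set {Cc, Gg, Mm, Pp}:
Path 1: Ee → Pp ← Kk
  Pp is a collider and Pp is conditioned on, which opens it — no node blocks this path, so it is active.
Path 2: Ee → Mm ← Kk
  Mm is a collider and Mm is conditioned on, which opens it — no node blocks this path, so it is active.
Path 3: Ee → Cc ← Ff → Mm ← Kk
  Cc is a collider and Cc is conditioned on, which opens it; Ff is a fork and Ff is not conditioned on; Mm is a collider and Mm is conditioned on, which opens it — no node blocks this path, so it is active.
Because an active path exists, Ee and Kk are not d-separated.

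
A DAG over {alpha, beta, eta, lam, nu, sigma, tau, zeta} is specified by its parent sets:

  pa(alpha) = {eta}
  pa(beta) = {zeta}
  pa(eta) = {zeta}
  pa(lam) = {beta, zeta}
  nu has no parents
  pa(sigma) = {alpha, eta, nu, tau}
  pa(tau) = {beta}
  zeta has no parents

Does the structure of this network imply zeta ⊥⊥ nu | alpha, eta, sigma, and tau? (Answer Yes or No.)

Enumerating the 4 paths from zeta to nu and testing each for blocking by {alpha, eta, sigma, tau}:
  1. zeta → eta → alpha → sigma ← nu — eta:chain[blocks]; alpha:chain[blocks]; sigma:collider[open] ⇒ blocked
  2. zeta → eta → sigma ← nu — eta:chain[blocks]; sigma:collider[open] ⇒ blocked
  3. zeta → lam ← beta → tau → sigma ← nu — lam:collider[blocks]; beta:fork[open]; tau:chain[blocks]; sigma:collider[open] ⇒ blocked
  4. zeta → beta → tau → sigma ← nu — beta:chain[open]; tau:chain[blocks]; sigma:collider[open] ⇒ blocked
Every path is blocked, so zeta and nu are d-separated given {alpha, eta, sigma, tau}.

Yes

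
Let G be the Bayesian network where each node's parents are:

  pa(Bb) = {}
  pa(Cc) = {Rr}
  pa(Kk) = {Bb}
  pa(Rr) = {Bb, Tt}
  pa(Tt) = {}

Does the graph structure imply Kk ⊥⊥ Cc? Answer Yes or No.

No — Kk and Cc are not d-separated given ∅.

There is one path between Kk and Cc:
Path 1: Kk ← Bb → Rr → Cc
  Bb is a fork and Bb is not conditioned on; Rr is a chain and Rr is not conditioned on — no node blocks this path, so it is active.
Since the path Kk ← Bb → Rr → Cc is active, Kk and Cc are not d-separated given ∅.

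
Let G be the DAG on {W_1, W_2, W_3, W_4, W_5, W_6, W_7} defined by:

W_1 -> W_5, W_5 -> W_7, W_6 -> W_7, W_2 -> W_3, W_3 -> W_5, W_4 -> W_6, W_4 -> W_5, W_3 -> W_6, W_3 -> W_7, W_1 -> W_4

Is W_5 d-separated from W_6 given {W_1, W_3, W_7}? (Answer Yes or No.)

There are 6 undirected paths between W_5 and W_6; checking each against the conditioning set {W_1, W_3, W_7}:
Path 1: W_5 → W_7 ← W_3 → W_6
  W_3 is a fork here and W_3 is conditioned on, so the path is blocked at W_3.
Path 2: W_5 → W_7 ← W_6
  W_7 is a collider and W_7 is conditioned on, which opens it — no node blocks this path, so it is active.
Path 3: W_5 ← W_1 → W_4 → W_6
  W_1 is a fork here and W_1 is conditioned on, so the path is blocked at W_1.
Path 4: W_5 ← W_4 → W_6
  W_4 is a fork and W_4 is not conditioned on — no node blocks this path, so it is active.
Path 5: W_5 ← W_3 → W_7 ← W_6
  W_3 is a fork here and W_3 is conditioned on, so the path is blocked at W_3.
Path 6: W_5 ← W_3 → W_6
  W_3 is a fork here and W_3 is conditioned on, so the path is blocked at W_3.
At least one path is unblocked, so d-separation fails.

No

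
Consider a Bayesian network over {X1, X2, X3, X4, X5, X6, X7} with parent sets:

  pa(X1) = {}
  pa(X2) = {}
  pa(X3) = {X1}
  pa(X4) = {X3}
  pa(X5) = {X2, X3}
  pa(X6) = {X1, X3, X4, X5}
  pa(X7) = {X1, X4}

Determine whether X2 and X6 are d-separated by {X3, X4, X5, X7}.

Yes — X2 and X6 are d-separated given {X3, X4, X5, X7}.

We examine all 6 paths between X2 and X6:
Path 1: X2 → X5 → X6
  X5 is a chain here and X5 is conditioned on, so the path is blocked at X5.
Path 2: X2 → X5 ← X3 → X6
  X3 is a fork here and X3 is conditioned on, so the path is blocked at X3.
Path 3: X2 → X5 ← X3 → X4 → X6
  X3 is a fork here and X3 is conditioned on, so the path is blocked at X3.
Path 4: X2 → X5 ← X3 → X4 → X7 ← X1 → X6
  X3 is a fork here and X3 is conditioned on, so the path is blocked at X3.
Path 5: X2 → X5 ← X3 ← X1 → X6
  X3 is a chain here and X3 is conditioned on, so the path is blocked at X3.
Path 6: X2 → X5 ← X3 ← X1 → X7 ← X4 → X6
  X3 is a chain here and X3 is conditioned on, so the path is blocked at X3.
Since every path is blocked, d-separation holds.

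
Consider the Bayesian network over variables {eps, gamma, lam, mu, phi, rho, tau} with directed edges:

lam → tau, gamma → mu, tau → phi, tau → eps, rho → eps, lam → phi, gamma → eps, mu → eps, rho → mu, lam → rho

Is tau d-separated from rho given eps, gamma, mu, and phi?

No — tau and rho are not d-separated given {eps, gamma, mu, phi}.

There are 5 undirected paths between tau and rho; checking each against the conditioning set {eps, gamma, mu, phi}:
Path 1: tau ← lam → rho
  lam is a fork and lam is not conditioned on — no node blocks this path, so it is active.
Path 2: tau → eps ← gamma → mu ← rho
  gamma is a fork here and gamma is conditioned on, so the path is blocked at gamma.
Path 3: tau → eps ← rho
  eps is a collider and eps is conditioned on, which opens it — no node blocks this path, so it is active.
Path 4: tau → eps ← mu ← rho
  mu is a chain here and mu is conditioned on, so the path is blocked at mu.
Path 5: tau → phi ← lam → rho
  phi is a collider and phi is conditioned on, which opens it; lam is a fork and lam is not conditioned on — no node blocks this path, so it is active.
Since the path tau ← lam → rho is active, tau and rho are not d-separated given {eps, gamma, mu, phi}.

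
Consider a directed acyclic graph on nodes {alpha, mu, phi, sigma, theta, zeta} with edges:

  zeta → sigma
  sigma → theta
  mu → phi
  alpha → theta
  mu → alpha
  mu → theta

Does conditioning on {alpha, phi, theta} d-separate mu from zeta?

We examine all 2 paths between mu and zeta:
Path 1: mu → alpha → theta ← sigma ← zeta
  alpha is a chain here and alpha is conditioned on, so the path is blocked at alpha.
Path 2: mu → theta ← sigma ← zeta
  theta is a collider and theta is conditioned on, which opens it; sigma is a chain and sigma is not conditioned on — no node blocks this path, so it is active.
Because an active path exists, mu and zeta are not d-separated.

No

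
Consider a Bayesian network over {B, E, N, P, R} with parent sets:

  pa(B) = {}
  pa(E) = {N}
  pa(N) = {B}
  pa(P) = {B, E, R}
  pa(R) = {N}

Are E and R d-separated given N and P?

No

Enumerating the 4 paths from E to R and testing each for blocking by {N, P}:
Path 1: E → P ← B → N → R
  N is a chain here and N is conditioned on, so the path is blocked at N.
Path 2: E → P ← R
  P is a collider and P is conditioned on, which opens it — no node blocks this path, so it is active.
Path 3: E ← N ← B → P ← R
  N is a chain here and N is conditioned on, so the path is blocked at N.
Path 4: E ← N → R
  N is a fork here and N is conditioned on, so the path is blocked at N.
Since the path E → P ← R is active, E and R are not d-separated given {N, P}.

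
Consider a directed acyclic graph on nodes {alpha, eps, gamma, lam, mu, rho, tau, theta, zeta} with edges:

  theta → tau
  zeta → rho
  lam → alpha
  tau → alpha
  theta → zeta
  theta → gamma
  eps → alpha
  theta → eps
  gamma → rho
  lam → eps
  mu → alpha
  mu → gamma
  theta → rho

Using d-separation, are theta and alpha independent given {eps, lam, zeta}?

No

Enumerating the 6 paths from theta to alpha and testing each for blocking by {eps, lam, zeta}:
Path 1: theta → gamma ← mu → alpha
  gamma is a collider here and neither gamma nor any of its descendants is conditioned on, so the collider stays closed — the path is blocked at gamma.
Path 2: theta → zeta → rho ← gamma ← mu → alpha
  zeta is a chain here and zeta is conditioned on, so the path is blocked at zeta.
Path 3: theta → tau → alpha
  tau is a chain and tau is not conditioned on — no node blocks this path, so it is active.
Path 4: theta → eps → alpha
  eps is a chain here and eps is conditioned on, so the path is blocked at eps.
Path 5: theta → eps ← lam → alpha
  lam is a fork here and lam is conditioned on, so the path is blocked at lam.
Path 6: theta → rho ← gamma ← mu → alpha
  rho is a collider here and neither rho nor any of its descendants is conditioned on, so the collider stays closed — the path is blocked at rho.
Since the path theta → tau → alpha is active, theta and alpha are not d-separated given {eps, lam, zeta}.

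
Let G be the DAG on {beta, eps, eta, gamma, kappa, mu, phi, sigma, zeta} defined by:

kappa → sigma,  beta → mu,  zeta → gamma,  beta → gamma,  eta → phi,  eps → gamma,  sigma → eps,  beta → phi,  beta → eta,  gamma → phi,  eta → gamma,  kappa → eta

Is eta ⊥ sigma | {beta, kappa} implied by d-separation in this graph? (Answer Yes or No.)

6 paths connect eta and sigma; each must be blocked for d-separation to hold:
Path 1: eta ← kappa → sigma
  kappa is a fork here and kappa is conditioned on, so the path is blocked at kappa.
Path 2: eta → gamma ← eps ← sigma
  gamma is a collider here and neither gamma nor any of its descendants is conditioned on, so the collider stays closed — the path is blocked at gamma.
Path 3: eta ← beta → gamma ← eps ← sigma
  beta is a fork here and beta is conditioned on, so the path is blocked at beta.
Path 4: eta ← beta → phi ← gamma ← eps ← sigma
  beta is a fork here and beta is conditioned on, so the path is blocked at beta.
Path 5: eta → phi ← gamma ← eps ← sigma
  phi is a collider here and neither phi nor any of its descendants is conditioned on, so the collider stays closed — the path is blocked at phi.
Path 6: eta → phi ← beta → gamma ← eps ← sigma
  phi is a collider here and neither phi nor any of its descendants is conditioned on, so the collider stays closed — the path is blocked at phi.
Every path is blocked, so eta and sigma are d-separated given {beta, kappa}.

Yes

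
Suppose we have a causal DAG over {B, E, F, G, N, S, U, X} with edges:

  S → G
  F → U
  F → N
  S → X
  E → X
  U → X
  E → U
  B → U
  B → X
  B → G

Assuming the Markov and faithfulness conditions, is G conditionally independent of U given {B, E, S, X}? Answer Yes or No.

Enumerating the 6 paths from G to U and testing each for blocking by {B, E, S, X}:
Path 1: G ← B → U
  B is a fork here and B is conditioned on, so the path is blocked at B.
Path 2: G ← B → X ← U
  B is a fork here and B is conditioned on, so the path is blocked at B.
Path 3: G ← B → X ← E → U
  B is a fork here and B is conditioned on, so the path is blocked at B.
Path 4: G ← S → X ← B → U
  S is a fork here and S is conditioned on, so the path is blocked at S.
Path 5: G ← S → X ← U
  S is a fork here and S is conditioned on, so the path is blocked at S.
Path 6: G ← S → X ← E → U
  S is a fork here and S is conditioned on, so the path is blocked at S.
Since every path is blocked, d-separation holds.

Yes — G and U are d-separated given {B, E, S, X}.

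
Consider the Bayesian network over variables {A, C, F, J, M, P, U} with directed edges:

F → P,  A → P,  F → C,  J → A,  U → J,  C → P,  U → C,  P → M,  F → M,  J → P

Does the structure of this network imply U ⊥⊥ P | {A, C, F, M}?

No

5 paths connect U and P; each must be blocked for d-separation to hold:
Path 1: U → J → P
  J is a chain and J is not conditioned on — no node blocks this path, so it is active.
Path 2: U → J → A → P
  A is a chain here and A is conditioned on, so the path is blocked at A.
Path 3: U → C → P
  C is a chain here and C is conditioned on, so the path is blocked at C.
Path 4: U → C ← F → P
  F is a fork here and F is conditioned on, so the path is blocked at F.
Path 5: U → C ← F → M ← P
  F is a fork here and F is conditioned on, so the path is blocked at F.
At least one path is unblocked, so d-separation fails.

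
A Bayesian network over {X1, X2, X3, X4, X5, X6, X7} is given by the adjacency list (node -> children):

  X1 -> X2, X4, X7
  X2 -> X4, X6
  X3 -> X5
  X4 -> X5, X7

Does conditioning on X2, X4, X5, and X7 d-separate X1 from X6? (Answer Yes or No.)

Enumerating the 3 paths from X1 to X6 and testing each for blocking by {X2, X4, X5, X7}:
  1. X1 → X7 ← X4 ← X2 → X6 — X7:collider[open]; X4:chain[blocks]; X2:fork[blocks] ⇒ blocked
  2. X1 → X2 → X6 — X2:chain[blocks] ⇒ blocked
  3. X1 → X4 ← X2 → X6 — X4:collider[open]; X2:fork[blocks] ⇒ blocked
Every path is blocked, so X1 and X6 are d-separated given {X2, X4, X5, X7}.

Yes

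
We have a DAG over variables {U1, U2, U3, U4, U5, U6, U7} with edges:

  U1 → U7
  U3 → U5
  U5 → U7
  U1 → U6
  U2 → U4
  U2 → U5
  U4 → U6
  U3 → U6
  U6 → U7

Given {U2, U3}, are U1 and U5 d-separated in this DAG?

Enumerating the 6 paths from U1 to U5 and testing each for blocking by {U2, U3}:
Path 1: U1 → U6 → U7 ← U5
  U7 is a collider here and neither U7 nor any of its descendants is conditioned on, so the collider stays closed — the path is blocked at U7.
Path 2: U1 → U6 ← U3 → U5
  U6 is a collider here and neither U6 nor any of its descendants is conditioned on, so the collider stays closed — the path is blocked at U6.
Path 3: U1 → U6 ← U4 ← U2 → U5
  U6 is a collider here and neither U6 nor any of its descendants is conditioned on, so the collider stays closed — the path is blocked at U6.
Path 4: U1 → U7 ← U6 ← U3 → U5
  U7 is a collider here and neither U7 nor any of its descendants is conditioned on, so the collider stays closed — the path is blocked at U7.
Path 5: U1 → U7 ← U6 ← U4 ← U2 → U5
  U7 is a collider here and neither U7 nor any of its descendants is conditioned on, so the collider stays closed — the path is blocked at U7.
Path 6: U1 → U7 ← U5
  U7 is a collider here and neither U7 nor any of its descendants is conditioned on, so the collider stays closed — the path is blocked at U7.
All paths are blocked; U1 ⊥ U5 | {U2, U3} holds.

Yes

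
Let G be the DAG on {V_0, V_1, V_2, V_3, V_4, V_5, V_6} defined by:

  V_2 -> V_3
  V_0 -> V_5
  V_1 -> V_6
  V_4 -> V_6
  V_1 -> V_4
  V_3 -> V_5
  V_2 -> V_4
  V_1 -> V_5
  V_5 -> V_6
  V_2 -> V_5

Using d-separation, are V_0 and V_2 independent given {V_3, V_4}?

6 paths connect V_0 and V_2; each must be blocked for d-separation to hold:
Path 1: V_0 → V_5 ← V_3 ← V_2
  V_5 is a collider here and neither V_5 nor any of its descendants is conditioned on, so the collider stays closed — the path is blocked at V_5.
Path 2: V_0 → V_5 ← V_2
  V_5 is a collider here and neither V_5 nor any of its descendants is conditioned on, so the collider stays closed — the path is blocked at V_5.
Path 3: V_0 → V_5 → V_6 ← V_4 ← V_2
  V_6 is a collider here and neither V_6 nor any of its descendants is conditioned on, so the collider stays closed — the path is blocked at V_6.
Path 4: V_0 → V_5 → V_6 ← V_1 → V_4 ← V_2
  V_6 is a collider here and neither V_6 nor any of its descendants is conditioned on, so the collider stays closed — the path is blocked at V_6.
Path 5: V_0 → V_5 ← V_1 → V_4 ← V_2
  V_5 is a collider here and neither V_5 nor any of its descendants is conditioned on, so the collider stays closed — the path is blocked at V_5.
Path 6: V_0 → V_5 ← V_1 → V_6 ← V_4 ← V_2
  V_5 is a collider here and neither V_5 nor any of its descendants is conditioned on, so the collider stays closed — the path is blocked at V_5.
Since every path is blocked, d-separation holds.

Yes — V_0 and V_2 are d-separated given {V_3, V_4}.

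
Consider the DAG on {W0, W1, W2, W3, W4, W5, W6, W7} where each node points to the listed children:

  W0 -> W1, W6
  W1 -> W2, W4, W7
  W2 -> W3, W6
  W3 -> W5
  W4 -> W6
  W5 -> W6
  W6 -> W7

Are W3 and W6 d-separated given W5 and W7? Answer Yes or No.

No — W3 and W6 are not d-separated given {W5, W7}.

We examine all 5 paths between W3 and W6:
  1. W3 ← W2 ← W1 ← W0 → W6 — W2:chain[open]; W1:chain[open]; W0:fork[open] ⇒ active
  2. W3 ← W2 ← W1 → W4 → W6 — W2:chain[open]; W1:fork[open]; W4:chain[open] ⇒ active
  3. W3 ← W2 ← W1 → W7 ← W6 — W2:chain[open]; W1:fork[open]; W7:collider[open] ⇒ active
  4. W3 ← W2 → W6 — W2:fork[open] ⇒ active
  5. W3 → W5 → W6 — W5:chain[blocks] ⇒ blocked
Because an active path exists, W3 and W6 are not d-separated.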